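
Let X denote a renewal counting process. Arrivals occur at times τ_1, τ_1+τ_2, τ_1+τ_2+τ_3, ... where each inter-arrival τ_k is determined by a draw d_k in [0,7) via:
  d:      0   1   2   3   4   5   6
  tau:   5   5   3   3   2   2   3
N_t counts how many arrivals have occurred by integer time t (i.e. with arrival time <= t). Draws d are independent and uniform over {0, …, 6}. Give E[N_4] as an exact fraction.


Inter-arrival values over d=0..6: [5, 5, 3, 3, 2, 2, 3]
Each d has probability 1/7, so the pmf of τ is: f(2) = 2/7, f(3) = 3/7, f(5) = 2/7
Renewal equation for m(n) = E[N_n]: condition on τ_1 = k (if k <= n, one arrival plus a fresh copy on the remaining n−k steps): m(n) = F(n) + Σ_{k<=n} f(k)·m(n−k), where F(n) = P(τ <= n) and m(0) = 0
m(1) = F(1) = 0
m(2) = F(2) = 2/7
m(3) = F(3) = 5/7
m(4) = F(4) + f(2)·m(2) = 5/7 + 2/7·2/7 = 39/49
E[N_4] = m(4) = 39/49

39/49


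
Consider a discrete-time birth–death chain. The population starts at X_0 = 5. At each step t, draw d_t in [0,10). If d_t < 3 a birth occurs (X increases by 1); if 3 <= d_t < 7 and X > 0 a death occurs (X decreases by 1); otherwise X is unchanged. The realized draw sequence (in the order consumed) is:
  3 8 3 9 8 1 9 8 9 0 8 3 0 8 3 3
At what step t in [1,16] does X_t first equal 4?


1

t=0: X=5, d=3 → death, X_1=4
t=1: X=4, d=8 → hold, X_2=4
t=2: X=4, d=3 → death, X_3=3
t=3: X=3, d=9 → hold, X_4=3
t=4: X=3, d=8 → hold, X_5=3
t=5: X=3, d=1 → birth, X_6=4
t=6: X=4, d=9 → hold, X_7=4
t=7: X=4, d=8 → hold, X_8=4
t=8: X=4, d=9 → hold, X_9=4
t=9: X=4, d=0 → birth, X_10=5
t=10: X=5, d=8 → hold, X_11=5
t=11: X=5, d=3 → death, X_12=4
t=12: X=4, d=0 → birth, X_13=5
t=13: X=5, d=8 → hold, X_14=5
t=14: X=5, d=3 → death, X_15=4
t=15: X=4, d=3 → death, X_16=3


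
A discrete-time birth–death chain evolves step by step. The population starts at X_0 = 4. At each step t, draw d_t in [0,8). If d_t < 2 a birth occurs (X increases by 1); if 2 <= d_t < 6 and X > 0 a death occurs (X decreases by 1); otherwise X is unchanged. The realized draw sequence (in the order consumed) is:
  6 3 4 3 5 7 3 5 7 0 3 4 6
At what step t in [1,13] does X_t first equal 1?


4

t=0: X=4, d=6 → hold, X_1=4
t=1: X=4, d=3 → death, X_2=3
t=2: X=3, d=4 → death, X_3=2
t=3: X=2, d=3 → death, X_4=1
t=4: X=1, d=5 → death, X_5=0
t=5: X=0, d=7 → hold, X_6=0
t=6: X=0, d=3 → hold, X_7=0
t=7: X=0, d=5 → hold, X_8=0
t=8: X=0, d=7 → hold, X_9=0
t=9: X=0, d=0 → birth, X_10=1
t=10: X=1, d=3 → death, X_11=0
t=11: X=0, d=4 → hold, X_12=0
t=12: X=0, d=6 → hold, X_13=0


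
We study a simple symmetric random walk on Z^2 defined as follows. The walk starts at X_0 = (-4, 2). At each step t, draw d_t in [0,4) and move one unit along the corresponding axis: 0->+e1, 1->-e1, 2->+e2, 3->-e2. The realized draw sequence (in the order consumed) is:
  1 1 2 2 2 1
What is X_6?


t=0: X=(-4, 2), d=1 → -e1, X_1=(-5, 2)
t=1: X=(-5, 2), d=1 → -e1, X_2=(-6, 2)
t=2: X=(-6, 2), d=2 → +e2, X_3=(-6, 3)
t=3: X=(-6, 3), d=2 → +e2, X_4=(-6, 4)
t=4: X=(-6, 4), d=2 → +e2, X_5=(-6, 5)
t=5: X=(-6, 5), d=1 → -e1, X_6=(-7, 5)

(-7, 5)


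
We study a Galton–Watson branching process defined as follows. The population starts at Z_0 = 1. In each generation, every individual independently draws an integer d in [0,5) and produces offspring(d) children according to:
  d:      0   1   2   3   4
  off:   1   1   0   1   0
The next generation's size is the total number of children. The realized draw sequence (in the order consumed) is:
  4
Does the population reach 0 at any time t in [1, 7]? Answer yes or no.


gen 0: Z_0=1, draws=[4], offspring=[0], Z_1=0
gen 1: Z_1=0, draws=[], offspring=[], Z_2=0
gen 2: Z_2=0, draws=[], offspring=[], Z_3=0
gen 3: Z_3=0, draws=[], offspring=[], Z_4=0
gen 4: Z_4=0, draws=[], offspring=[], Z_5=0
gen 5: Z_5=0, draws=[], offspring=[], Z_6=0
gen 6: Z_6=0, draws=[], offspring=[], Z_7=0

yes


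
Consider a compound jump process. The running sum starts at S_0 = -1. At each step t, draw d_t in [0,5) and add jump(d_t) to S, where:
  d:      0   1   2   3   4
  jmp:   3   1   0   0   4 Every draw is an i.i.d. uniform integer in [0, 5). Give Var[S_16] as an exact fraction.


1056/25

Outcome values over d=0..4: [3, 1, 0, 0, 4]
Σy = 8, Σy² = 26, M = 5
μ = 8/5 = 8/5,  σ² = 26/5 − (8/5)² = 66/25
Independent increments: Var[S_16] = 16·σ² = 16·(66/25) = 1056/25


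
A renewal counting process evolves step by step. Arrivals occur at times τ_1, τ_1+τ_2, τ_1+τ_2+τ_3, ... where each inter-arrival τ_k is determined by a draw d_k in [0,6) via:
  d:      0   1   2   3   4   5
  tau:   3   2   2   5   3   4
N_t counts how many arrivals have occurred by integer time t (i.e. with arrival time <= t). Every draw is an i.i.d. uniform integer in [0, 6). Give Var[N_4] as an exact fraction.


89/324

Inter-arrival values over d=0..5: [3, 2, 2, 5, 3, 4]
Each d has probability 1/6, so the pmf of τ is: f(2) = 1/3, f(3) = 1/3, f(4) = 1/6, f(5) = 1/6
Let p_n(j) = P(N_n = j), with p_0 = [1]. Condition on τ_1: p_n(0) = P(τ > n), and for j >= 1, p_n(j) = Σ_{k<=n} f(k)·p_{n−k}(j−1)
p_1 = [1]  (j = 0)
p_2 = [2/3, 1/3]  (j = 0..1)
p_3 = [1/3, 2/3]  (j = 0..1)
p_4 = [1/6, 13/18, 1/9]  (j = 0..2)
E[N_4] = Σ j·p_4(j) = 17/18;  E[N_4²] = Σ j²·p_4(j) = 7/6
Var[N_4] = 7/6 − (17/18)² = 89/324


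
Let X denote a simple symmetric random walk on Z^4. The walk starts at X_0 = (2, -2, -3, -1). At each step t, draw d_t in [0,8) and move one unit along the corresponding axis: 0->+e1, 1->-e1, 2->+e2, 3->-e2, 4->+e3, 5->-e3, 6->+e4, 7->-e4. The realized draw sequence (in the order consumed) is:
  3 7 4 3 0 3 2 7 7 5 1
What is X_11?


(2, -4, -3, -4)

t=0: X=(2, -2, -3, -1), d=3 → -e2, X_1=(2, -3, -3, -1)
t=1: X=(2, -3, -3, -1), d=7 → -e4, X_2=(2, -3, -3, -2)
t=2: X=(2, -3, -3, -2), d=4 → +e3, X_3=(2, -3, -2, -2)
t=3: X=(2, -3, -2, -2), d=3 → -e2, X_4=(2, -4, -2, -2)
t=4: X=(2, -4, -2, -2), d=0 → +e1, X_5=(3, -4, -2, -2)
t=5: X=(3, -4, -2, -2), d=3 → -e2, X_6=(3, -5, -2, -2)
t=6: X=(3, -5, -2, -2), d=2 → +e2, X_7=(3, -4, -2, -2)
t=7: X=(3, -4, -2, -2), d=7 → -e4, X_8=(3, -4, -2, -3)
t=8: X=(3, -4, -2, -3), d=7 → -e4, X_9=(3, -4, -2, -4)
t=9: X=(3, -4, -2, -4), d=5 → -e3, X_10=(3, -4, -3, -4)
t=10: X=(3, -4, -3, -4), d=1 → -e1, X_11=(2, -4, -3, -4)


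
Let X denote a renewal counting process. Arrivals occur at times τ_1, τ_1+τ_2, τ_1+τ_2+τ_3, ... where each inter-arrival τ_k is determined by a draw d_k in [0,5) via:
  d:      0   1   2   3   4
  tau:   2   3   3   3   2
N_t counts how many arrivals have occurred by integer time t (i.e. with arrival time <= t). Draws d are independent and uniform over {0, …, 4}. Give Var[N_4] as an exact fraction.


84/625

Inter-arrival values over d=0..4: [2, 3, 3, 3, 2]
Each d has probability 1/5, so the pmf of τ is: f(2) = 2/5, f(3) = 3/5
Let p_n(j) = P(N_n = j), with p_0 = [1]. Condition on τ_1: p_n(0) = P(τ > n), and for j >= 1, p_n(j) = Σ_{k<=n} f(k)·p_{n−k}(j−1)
p_1 = [1]  (j = 0)
p_2 = [3/5, 2/5]  (j = 0..1)
p_3 = [0, 1]  (j = 0..1)
p_4 = [0, 21/25, 4/25]  (j = 0..2)
E[N_4] = Σ j·p_4(j) = 29/25;  E[N_4²] = Σ j²·p_4(j) = 37/25
Var[N_4] = 37/25 − (29/25)² = 84/625


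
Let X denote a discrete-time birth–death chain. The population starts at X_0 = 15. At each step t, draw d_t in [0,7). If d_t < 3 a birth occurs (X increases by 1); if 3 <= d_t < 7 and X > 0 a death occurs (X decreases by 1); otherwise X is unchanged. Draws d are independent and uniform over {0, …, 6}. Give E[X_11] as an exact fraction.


X can drop by at most 1 per step and X_0 = 15 > T = 11, so X_t >= 15 − t >= 4 > 0 for every t <= 11: the floor at 0 (the 'and X > 0' condition) never binds. Hence X_11 = X_0 + Σ_{t<11} Y_t with i.i.d. increments Y_t = y(d_t) ∈ {+1, −1, 0}.
Outcome values over d=0..6: [1, 1, 1, -1, -1, -1, -1]
Σy = -1, Σy² = 7, M = 7
μ = -1/7 = -1/7,  σ² = 7/7 − (-1/7)² = 48/49
E[X_11] = 15 + 11·(-1/7) = 94/7

94/7


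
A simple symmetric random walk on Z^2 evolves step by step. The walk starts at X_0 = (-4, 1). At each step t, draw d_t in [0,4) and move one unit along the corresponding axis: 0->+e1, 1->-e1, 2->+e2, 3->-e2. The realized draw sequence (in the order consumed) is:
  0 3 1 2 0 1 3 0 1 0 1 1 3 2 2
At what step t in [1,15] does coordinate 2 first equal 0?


2

t=0: X=(-4, 1), d=0 → +e1, X_1=(-3, 1)
t=1: X=(-3, 1), d=3 → -e2, X_2=(-3, 0)
t=2: X=(-3, 0), d=1 → -e1, X_3=(-4, 0)
t=3: X=(-4, 0), d=2 → +e2, X_4=(-4, 1)
t=4: X=(-4, 1), d=0 → +e1, X_5=(-3, 1)
t=5: X=(-3, 1), d=1 → -e1, X_6=(-4, 1)
t=6: X=(-4, 1), d=3 → -e2, X_7=(-4, 0)
t=7: X=(-4, 0), d=0 → +e1, X_8=(-3, 0)
t=8: X=(-3, 0), d=1 → -e1, X_9=(-4, 0)
t=9: X=(-4, 0), d=0 → +e1, X_10=(-3, 0)
t=10: X=(-3, 0), d=1 → -e1, X_11=(-4, 0)
t=11: X=(-4, 0), d=1 → -e1, X_12=(-5, 0)
t=12: X=(-5, 0), d=3 → -e2, X_13=(-5, -1)
t=13: X=(-5, -1), d=2 → +e2, X_14=(-5, 0)
t=14: X=(-5, 0), d=2 → +e2, X_15=(-5, 1)


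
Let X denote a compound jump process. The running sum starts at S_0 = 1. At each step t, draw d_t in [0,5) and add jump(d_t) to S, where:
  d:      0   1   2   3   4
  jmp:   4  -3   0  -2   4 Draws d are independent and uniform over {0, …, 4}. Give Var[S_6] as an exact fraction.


Outcome values over d=0..4: [4, -3, 0, -2, 4]
Σy = 3, Σy² = 45, M = 5
μ = 3/5 = 3/5,  σ² = 45/5 − (3/5)² = 216/25
Independent increments: Var[S_6] = 6·σ² = 6·(216/25) = 1296/25

1296/25


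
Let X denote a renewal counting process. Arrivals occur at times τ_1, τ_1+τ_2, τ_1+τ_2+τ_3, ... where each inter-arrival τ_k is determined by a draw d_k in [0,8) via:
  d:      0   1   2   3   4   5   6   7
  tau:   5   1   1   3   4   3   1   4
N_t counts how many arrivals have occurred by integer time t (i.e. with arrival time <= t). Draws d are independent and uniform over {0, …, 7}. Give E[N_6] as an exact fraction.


Inter-arrival values over d=0..7: [5, 1, 1, 3, 4, 3, 1, 4]
Each d has probability 1/8, so the pmf of τ is: f(1) = 3/8, f(3) = 1/4, f(4) = 1/4, f(5) = 1/8
Renewal equation for m(n) = E[N_n]: condition on τ_1 = k (if k <= n, one arrival plus a fresh copy on the remaining n−k steps): m(n) = F(n) + Σ_{k<=n} f(k)·m(n−k), where F(n) = P(τ <= n) and m(0) = 0
m(1) = F(1) = 3/8
m(2) = F(2) + f(1)·m(1) = 3/8 + 3/8·3/8 = 33/64
m(3) = F(3) + f(1)·m(2) = 5/8 + 3/8·33/64 = 419/512
m(4) = F(4) + f(1)·m(3) + f(3)·m(1) = 7/8 + 3/8·419/512 + 1/4·3/8 = 5225/4096
m(5) = F(5) + f(1)·m(4) + f(3)·m(2) + f(4)·m(1) = 1 + 3/8·5225/4096 + 1/4·33/64 + 1/4·3/8 = 55739/32768
m(6) = F(6) + f(1)·m(5) + f(3)·m(3) + f(4)·m(2) + f(5)·m(1) = 1 + 3/8·55739/32768 + 1/4·419/512 + 1/4·33/64 + 1/8·3/8 = 529073/262144
E[N_6] = m(6) = 529073/262144

529073/262144


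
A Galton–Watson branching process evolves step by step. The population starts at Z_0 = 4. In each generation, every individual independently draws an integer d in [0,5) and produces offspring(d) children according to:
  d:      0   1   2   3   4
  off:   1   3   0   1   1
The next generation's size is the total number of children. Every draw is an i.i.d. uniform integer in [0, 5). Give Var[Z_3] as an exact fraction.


314496/15625

Outcome values over d=0..4: [1, 3, 0, 1, 1]
Σy = 6, Σy² = 12, M = 5
μ = 6/5 = 6/5,  σ² = 12/5 − (6/5)² = 24/25
V_0 = 0, E_0 = 4
V_1 = 24/25·E_0 + (6/5)²·V_0 = 96/25;  E_1 = 24/5
V_2 = 24/25·E_1 + (6/5)²·V_1 = 6336/625;  E_2 = 144/25
V_3 = 24/25·E_2 + (6/5)²·V_2 = 314496/15625;  E_3 = 864/125


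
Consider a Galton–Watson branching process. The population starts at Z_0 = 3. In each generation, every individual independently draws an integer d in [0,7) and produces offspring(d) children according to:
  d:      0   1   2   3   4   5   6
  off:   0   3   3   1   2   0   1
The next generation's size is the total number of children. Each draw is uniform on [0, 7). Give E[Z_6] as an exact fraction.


Outcome values over d=0..6: [0, 3, 3, 1, 2, 0, 1]
Σy = 10, Σy² = 24, M = 7
μ = 10/7 = 10/7,  σ² = 24/7 − (10/7)² = 68/49
E[Z_0] = 3
E[Z_1] = 10/7·E[Z_0] = 30/7
E[Z_2] = 10/7·E[Z_1] = 300/49
E[Z_3] = 10/7·E[Z_2] = 3000/343
E[Z_4] = 10/7·E[Z_3] = 30000/2401
E[Z_5] = 10/7·E[Z_4] = 300000/16807
E[Z_6] = 10/7·E[Z_5] = 3000000/117649

3000000/117649


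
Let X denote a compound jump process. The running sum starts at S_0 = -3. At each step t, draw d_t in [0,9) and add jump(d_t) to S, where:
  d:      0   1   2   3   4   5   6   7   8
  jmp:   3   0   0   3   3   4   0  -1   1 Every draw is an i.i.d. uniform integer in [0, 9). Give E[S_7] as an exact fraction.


Outcome values over d=0..8: [3, 0, 0, 3, 3, 4, 0, -1, 1]
Σy = 13, Σy² = 45, M = 9
μ = 13/9 = 13/9,  σ² = 45/9 − (13/9)² = 236/81
E[S_7] = -3 + 7·(13/9) = 64/9

64/9


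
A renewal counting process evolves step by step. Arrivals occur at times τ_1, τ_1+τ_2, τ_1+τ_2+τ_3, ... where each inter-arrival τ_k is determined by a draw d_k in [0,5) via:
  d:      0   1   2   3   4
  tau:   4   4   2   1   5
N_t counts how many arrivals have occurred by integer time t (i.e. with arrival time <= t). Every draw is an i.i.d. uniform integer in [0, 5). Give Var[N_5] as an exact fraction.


3735724/9765625

Inter-arrival values over d=0..4: [4, 4, 2, 1, 5]
Each d has probability 1/5, so the pmf of τ is: f(1) = 1/5, f(2) = 1/5, f(4) = 2/5, f(5) = 1/5
Let p_n(j) = P(N_n = j), with p_0 = [1]. Condition on τ_1: p_n(0) = P(τ > n), and for j >= 1, p_n(j) = Σ_{k<=n} f(k)·p_{n−k}(j−1)
p_1 = [4/5, 1/5]  (j = 0..1)
p_2 = [3/5, 9/25, 1/25]  (j = 0..2)
p_3 = [3/5, 7/25, 14/125, 1/125]  (j = 0..3)
p_4 = [1/5, 16/25, 16/125, 19/625, 1/625]  (j = 0..4)
p_5 = [0, 17/25, 33/125, 6/125, 24/3125, 1/3125]  (j = 0..5)
E[N_5] = Σ j·p_5(j) = 4326/3125;  E[N_5²] = Σ j²·p_5(j) = 7184/3125
Var[N_5] = 7184/3125 − (4326/3125)² = 3735724/9765625


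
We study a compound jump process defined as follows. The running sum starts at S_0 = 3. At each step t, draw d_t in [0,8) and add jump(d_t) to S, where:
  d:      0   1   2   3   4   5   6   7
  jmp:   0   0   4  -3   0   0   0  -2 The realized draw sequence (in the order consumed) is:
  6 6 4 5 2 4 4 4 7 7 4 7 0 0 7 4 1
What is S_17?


-1

t=0: S=3, d=6, jump=0, S_1=3
t=1: S=3, d=6, jump=0, S_2=3
t=2: S=3, d=4, jump=0, S_3=3
t=3: S=3, d=5, jump=0, S_4=3
t=4: S=3, d=2, jump=4, S_5=7
t=5: S=7, d=4, jump=0, S_6=7
t=6: S=7, d=4, jump=0, S_7=7
t=7: S=7, d=4, jump=0, S_8=7
t=8: S=7, d=7, jump=-2, S_9=5
t=9: S=5, d=7, jump=-2, S_10=3
t=10: S=3, d=4, jump=0, S_11=3
t=11: S=3, d=7, jump=-2, S_12=1
t=12: S=1, d=0, jump=0, S_13=1
t=13: S=1, d=0, jump=0, S_14=1
t=14: S=1, d=7, jump=-2, S_15=-1
t=15: S=-1, d=4, jump=0, S_16=-1
t=16: S=-1, d=1, jump=0, S_17=-1


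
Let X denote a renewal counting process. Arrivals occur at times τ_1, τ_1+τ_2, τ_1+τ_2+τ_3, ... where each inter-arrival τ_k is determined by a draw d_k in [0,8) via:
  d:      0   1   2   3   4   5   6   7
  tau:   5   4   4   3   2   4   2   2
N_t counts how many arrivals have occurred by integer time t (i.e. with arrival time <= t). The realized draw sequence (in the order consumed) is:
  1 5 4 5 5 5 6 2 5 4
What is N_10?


3

draw d_1=1: τ_1=4, arrival time A_1=4
draw d_2=5: τ_2=4, arrival time A_2=8
draw d_3=4: τ_3=2, arrival time A_3=10
draw d_4=5: τ_4=4, arrival time A_4=14
draw d_5=5: τ_5=4, arrival time A_5=18
draw d_6=5: τ_6=4, arrival time A_6=22
draw d_7=6: τ_7=2, arrival time A_7=24
draw d_8=2: τ_8=4, arrival time A_8=28
draw d_9=5: τ_9=4, arrival time A_9=32
draw d_10=4: τ_10=2, arrival time A_10=34
N_t over t=0..10: 0:0 1:0 2:0 3:0 4:1 5:1 6:1 7:1 8:2 9:2 10:3


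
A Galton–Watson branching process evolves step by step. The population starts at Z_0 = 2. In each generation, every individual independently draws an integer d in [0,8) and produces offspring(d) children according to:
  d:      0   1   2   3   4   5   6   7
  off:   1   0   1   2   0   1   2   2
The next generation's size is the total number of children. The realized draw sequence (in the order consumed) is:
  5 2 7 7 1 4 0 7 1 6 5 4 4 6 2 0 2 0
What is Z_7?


gen 0: Z_0=2, draws=[5, 2], offspring=[1, 1], Z_1=2
gen 1: Z_1=2, draws=[7, 7], offspring=[2, 2], Z_2=4
gen 2: Z_2=4, draws=[1, 4, 0, 7], offspring=[0, 0, 1, 2], Z_3=3
gen 3: Z_3=3, draws=[1, 6, 5], offspring=[0, 2, 1], Z_4=3
gen 4: Z_4=3, draws=[4, 4, 6], offspring=[0, 0, 2], Z_5=2
gen 5: Z_5=2, draws=[2, 0], offspring=[1, 1], Z_6=2
gen 6: Z_6=2, draws=[2, 0], offspring=[1, 1], Z_7=2

2


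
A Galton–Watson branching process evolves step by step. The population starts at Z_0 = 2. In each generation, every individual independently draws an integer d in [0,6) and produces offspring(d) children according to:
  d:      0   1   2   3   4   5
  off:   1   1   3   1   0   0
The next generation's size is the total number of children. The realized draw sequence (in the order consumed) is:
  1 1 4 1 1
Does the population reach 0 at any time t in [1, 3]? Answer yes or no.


no

gen 0: Z_0=2, draws=[1, 1], offspring=[1, 1], Z_1=2
gen 1: Z_1=2, draws=[4, 1], offspring=[0, 1], Z_2=1
gen 2: Z_2=1, draws=[1], offspring=[1], Z_3=1


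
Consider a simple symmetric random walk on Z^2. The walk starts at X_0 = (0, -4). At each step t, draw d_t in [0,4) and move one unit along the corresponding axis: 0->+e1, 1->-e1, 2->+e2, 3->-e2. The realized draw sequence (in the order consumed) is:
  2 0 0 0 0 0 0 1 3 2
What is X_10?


t=0: X=(0, -4), d=2 → +e2, X_1=(0, -3)
t=1: X=(0, -3), d=0 → +e1, X_2=(1, -3)
t=2: X=(1, -3), d=0 → +e1, X_3=(2, -3)
t=3: X=(2, -3), d=0 → +e1, X_4=(3, -3)
t=4: X=(3, -3), d=0 → +e1, X_5=(4, -3)
t=5: X=(4, -3), d=0 → +e1, X_6=(5, -3)
t=6: X=(5, -3), d=0 → +e1, X_7=(6, -3)
t=7: X=(6, -3), d=1 → -e1, X_8=(5, -3)
t=8: X=(5, -3), d=3 → -e2, X_9=(5, -4)
t=9: X=(5, -4), d=2 → +e2, X_10=(5, -3)

(5, -3)


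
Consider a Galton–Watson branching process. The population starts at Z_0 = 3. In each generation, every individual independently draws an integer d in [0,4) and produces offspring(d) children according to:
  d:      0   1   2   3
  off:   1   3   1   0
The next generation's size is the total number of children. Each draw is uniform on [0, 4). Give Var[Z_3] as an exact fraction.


Outcome values over d=0..3: [1, 3, 1, 0]
Σy = 5, Σy² = 11, M = 4
μ = 5/4 = 5/4,  σ² = 11/4 − (5/4)² = 19/16
V_0 = 0, E_0 = 3
V_1 = 19/16·E_0 + (5/4)²·V_0 = 57/16;  E_1 = 15/4
V_2 = 19/16·E_1 + (5/4)²·V_1 = 2565/256;  E_2 = 75/16
V_3 = 19/16·E_2 + (5/4)²·V_2 = 86925/4096;  E_3 = 375/64

86925/4096


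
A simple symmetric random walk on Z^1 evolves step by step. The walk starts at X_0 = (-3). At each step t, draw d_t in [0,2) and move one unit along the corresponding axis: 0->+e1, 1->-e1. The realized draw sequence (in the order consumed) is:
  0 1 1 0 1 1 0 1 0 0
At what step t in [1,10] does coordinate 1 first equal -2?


1

t=0: X=(-3), d=0 → +e1, X_1=(-2)
t=1: X=(-2), d=1 → -e1, X_2=(-3)
t=2: X=(-3), d=1 → -e1, X_3=(-4)
t=3: X=(-4), d=0 → +e1, X_4=(-3)
t=4: X=(-3), d=1 → -e1, X_5=(-4)
t=5: X=(-4), d=1 → -e1, X_6=(-5)
t=6: X=(-5), d=0 → +e1, X_7=(-4)
t=7: X=(-4), d=1 → -e1, X_8=(-5)
t=8: X=(-5), d=0 → +e1, X_9=(-4)
t=9: X=(-4), d=0 → +e1, X_10=(-3)


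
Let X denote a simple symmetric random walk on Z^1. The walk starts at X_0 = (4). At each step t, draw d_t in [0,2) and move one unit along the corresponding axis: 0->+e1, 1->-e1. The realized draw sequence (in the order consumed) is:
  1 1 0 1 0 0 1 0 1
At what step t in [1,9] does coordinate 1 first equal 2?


2

t=0: X=(4), d=1 → -e1, X_1=(3)
t=1: X=(3), d=1 → -e1, X_2=(2)
t=2: X=(2), d=0 → +e1, X_3=(3)
t=3: X=(3), d=1 → -e1, X_4=(2)
t=4: X=(2), d=0 → +e1, X_5=(3)
t=5: X=(3), d=0 → +e1, X_6=(4)
t=6: X=(4), d=1 → -e1, X_7=(3)
t=7: X=(3), d=0 → +e1, X_8=(4)
t=8: X=(4), d=1 → -e1, X_9=(3)


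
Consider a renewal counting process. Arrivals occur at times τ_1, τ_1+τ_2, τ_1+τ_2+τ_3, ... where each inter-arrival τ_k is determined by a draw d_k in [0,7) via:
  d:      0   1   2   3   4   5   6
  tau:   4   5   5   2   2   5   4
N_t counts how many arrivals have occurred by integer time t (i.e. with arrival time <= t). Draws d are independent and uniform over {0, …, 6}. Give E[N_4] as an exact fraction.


32/49

Inter-arrival values over d=0..6: [4, 5, 5, 2, 2, 5, 4]
Each d has probability 1/7, so the pmf of τ is: f(2) = 2/7, f(4) = 2/7, f(5) = 3/7
Renewal equation for m(n) = E[N_n]: condition on τ_1 = k (if k <= n, one arrival plus a fresh copy on the remaining n−k steps): m(n) = F(n) + Σ_{k<=n} f(k)·m(n−k), where F(n) = P(τ <= n) and m(0) = 0
m(1) = F(1) = 0
m(2) = F(2) = 2/7
m(3) = F(3) = 2/7
m(4) = F(4) + f(2)·m(2) = 4/7 + 2/7·2/7 = 32/49
E[N_4] = m(4) = 32/49


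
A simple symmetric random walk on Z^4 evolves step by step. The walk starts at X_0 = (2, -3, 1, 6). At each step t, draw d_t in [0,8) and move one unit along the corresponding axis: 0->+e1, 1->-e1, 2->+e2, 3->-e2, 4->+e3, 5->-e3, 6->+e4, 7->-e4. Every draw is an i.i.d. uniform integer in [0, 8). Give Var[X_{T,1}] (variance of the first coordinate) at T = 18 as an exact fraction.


Outcome values over d=0..7: [1, -1, 0, 0, 0, 0, 0, 0]
Σy = 0, Σy² = 2, M = 8
μ = 0/8 = 0,  σ² = 2/8 − (0)² = 1/4
Independent increments: Var[X_18] = 18·σ² = 18·(1/4) = 9/2

9/2


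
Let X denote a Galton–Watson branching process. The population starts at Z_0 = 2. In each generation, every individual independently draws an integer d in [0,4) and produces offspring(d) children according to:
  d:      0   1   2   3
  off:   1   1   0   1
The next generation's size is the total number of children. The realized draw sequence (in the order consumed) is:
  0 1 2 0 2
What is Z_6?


0

gen 0: Z_0=2, draws=[0, 1], offspring=[1, 1], Z_1=2
gen 1: Z_1=2, draws=[2, 0], offspring=[0, 1], Z_2=1
gen 2: Z_2=1, draws=[2], offspring=[0], Z_3=0
gen 3: Z_3=0, draws=[], offspring=[], Z_4=0
gen 4: Z_4=0, draws=[], offspring=[], Z_5=0
gen 5: Z_5=0, draws=[], offspring=[], Z_6=0


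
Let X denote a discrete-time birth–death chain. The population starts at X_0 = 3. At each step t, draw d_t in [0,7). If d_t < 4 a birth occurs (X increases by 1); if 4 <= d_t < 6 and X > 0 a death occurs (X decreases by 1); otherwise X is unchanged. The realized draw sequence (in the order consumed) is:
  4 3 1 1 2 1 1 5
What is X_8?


t=0: X=3, d=4 → death, X_1=2
t=1: X=2, d=3 → birth, X_2=3
t=2: X=3, d=1 → birth, X_3=4
t=3: X=4, d=1 → birth, X_4=5
t=4: X=5, d=2 → birth, X_5=6
t=5: X=6, d=1 → birth, X_6=7
t=6: X=7, d=1 → birth, X_7=8
t=7: X=8, d=5 → death, X_8=7

7


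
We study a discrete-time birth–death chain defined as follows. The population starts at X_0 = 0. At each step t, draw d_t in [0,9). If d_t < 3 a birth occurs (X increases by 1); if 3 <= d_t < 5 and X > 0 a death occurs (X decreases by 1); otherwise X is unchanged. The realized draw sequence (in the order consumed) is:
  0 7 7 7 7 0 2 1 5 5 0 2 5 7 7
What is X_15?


t=0: X=0, d=0 → birth, X_1=1
t=1: X=1, d=7 → hold, X_2=1
t=2: X=1, d=7 → hold, X_3=1
t=3: X=1, d=7 → hold, X_4=1
t=4: X=1, d=7 → hold, X_5=1
t=5: X=1, d=0 → birth, X_6=2
t=6: X=2, d=2 → birth, X_7=3
t=7: X=3, d=1 → birth, X_8=4
t=8: X=4, d=5 → hold, X_9=4
t=9: X=4, d=5 → hold, X_10=4
t=10: X=4, d=0 → birth, X_11=5
t=11: X=5, d=2 → birth, X_12=6
t=12: X=6, d=5 → hold, X_13=6
t=13: X=6, d=7 → hold, X_14=6
t=14: X=6, d=7 → hold, X_15=6

6


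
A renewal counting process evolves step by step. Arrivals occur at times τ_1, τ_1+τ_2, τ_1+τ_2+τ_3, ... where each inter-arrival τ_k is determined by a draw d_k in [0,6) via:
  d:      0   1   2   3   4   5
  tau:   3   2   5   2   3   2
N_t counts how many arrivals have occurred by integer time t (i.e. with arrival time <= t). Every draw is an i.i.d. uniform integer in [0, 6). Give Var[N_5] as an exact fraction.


35/144

Inter-arrival values over d=0..5: [3, 2, 5, 2, 3, 2]
Each d has probability 1/6, so the pmf of τ is: f(2) = 1/2, f(3) = 1/3, f(5) = 1/6
Let p_n(j) = P(N_n = j), with p_0 = [1]. Condition on τ_1: p_n(0) = P(τ > n), and for j >= 1, p_n(j) = Σ_{k<=n} f(k)·p_{n−k}(j−1)
p_1 = [1]  (j = 0)
p_2 = [1/2, 1/2]  (j = 0..1)
p_3 = [1/6, 5/6]  (j = 0..1)
p_4 = [1/6, 7/12, 1/4]  (j = 0..2)
p_5 = [0, 5/12, 7/12]  (j = 0..2)
E[N_5] = Σ j·p_5(j) = 19/12;  E[N_5²] = Σ j²·p_5(j) = 11/4
Var[N_5] = 11/4 − (19/12)² = 35/144


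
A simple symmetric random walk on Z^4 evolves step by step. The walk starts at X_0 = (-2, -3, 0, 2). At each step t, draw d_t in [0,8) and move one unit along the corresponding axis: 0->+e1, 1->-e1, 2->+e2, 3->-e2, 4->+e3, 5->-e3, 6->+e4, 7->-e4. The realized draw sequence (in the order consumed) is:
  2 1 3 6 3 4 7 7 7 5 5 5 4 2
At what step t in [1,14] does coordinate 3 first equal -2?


12

t=0: X=(-2, -3, 0, 2), d=2 → +e2, X_1=(-2, -2, 0, 2)
t=1: X=(-2, -2, 0, 2), d=1 → -e1, X_2=(-3, -2, 0, 2)
t=2: X=(-3, -2, 0, 2), d=3 → -e2, X_3=(-3, -3, 0, 2)
t=3: X=(-3, -3, 0, 2), d=6 → +e4, X_4=(-3, -3, 0, 3)
t=4: X=(-3, -3, 0, 3), d=3 → -e2, X_5=(-3, -4, 0, 3)
t=5: X=(-3, -4, 0, 3), d=4 → +e3, X_6=(-3, -4, 1, 3)
t=6: X=(-3, -4, 1, 3), d=7 → -e4, X_7=(-3, -4, 1, 2)
t=7: X=(-3, -4, 1, 2), d=7 → -e4, X_8=(-3, -4, 1, 1)
t=8: X=(-3, -4, 1, 1), d=7 → -e4, X_9=(-3, -4, 1, 0)
t=9: X=(-3, -4, 1, 0), d=5 → -e3, X_10=(-3, -4, 0, 0)
t=10: X=(-3, -4, 0, 0), d=5 → -e3, X_11=(-3, -4, -1, 0)
t=11: X=(-3, -4, -1, 0), d=5 → -e3, X_12=(-3, -4, -2, 0)
t=12: X=(-3, -4, -2, 0), d=4 → +e3, X_13=(-3, -4, -1, 0)
t=13: X=(-3, -4, -1, 0), d=2 → +e2, X_14=(-3, -3, -1, 0)


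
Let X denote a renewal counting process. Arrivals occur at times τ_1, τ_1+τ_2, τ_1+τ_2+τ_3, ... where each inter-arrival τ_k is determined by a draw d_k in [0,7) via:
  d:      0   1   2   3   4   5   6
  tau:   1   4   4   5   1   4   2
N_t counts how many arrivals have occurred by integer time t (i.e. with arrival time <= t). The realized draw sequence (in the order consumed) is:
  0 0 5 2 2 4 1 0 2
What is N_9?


draw d_1=0: τ_1=1, arrival time A_1=1
draw d_2=0: τ_2=1, arrival time A_2=2
draw d_3=5: τ_3=4, arrival time A_3=6
draw d_4=2: τ_4=4, arrival time A_4=10
draw d_5=2: τ_5=4, arrival time A_5=14
draw d_6=4: τ_6=1, arrival time A_6=15
draw d_7=1: τ_7=4, arrival time A_7=19
draw d_8=0: τ_8=1, arrival time A_8=20
draw d_9=2: τ_9=4, arrival time A_9=24
N_t over t=0..9: 0:0 1:1 2:2 3:2 4:2 5:2 6:3 7:3 8:3 9:3

3


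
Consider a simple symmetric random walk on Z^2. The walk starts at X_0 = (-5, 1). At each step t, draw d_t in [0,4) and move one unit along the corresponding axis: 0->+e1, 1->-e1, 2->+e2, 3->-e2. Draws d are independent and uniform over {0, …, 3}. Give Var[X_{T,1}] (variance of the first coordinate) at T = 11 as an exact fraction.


11/2

Outcome values over d=0..3: [1, -1, 0, 0]
Σy = 0, Σy² = 2, M = 4
μ = 0/4 = 0,  σ² = 2/4 − (0)² = 1/2
Independent increments: Var[X_11] = 11·σ² = 11·(1/2) = 11/2


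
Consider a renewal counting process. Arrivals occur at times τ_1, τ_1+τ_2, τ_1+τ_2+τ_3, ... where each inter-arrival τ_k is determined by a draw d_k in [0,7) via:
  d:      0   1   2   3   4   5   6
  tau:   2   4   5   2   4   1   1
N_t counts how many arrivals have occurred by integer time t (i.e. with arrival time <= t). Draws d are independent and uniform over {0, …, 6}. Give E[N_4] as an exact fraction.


Inter-arrival values over d=0..6: [2, 4, 5, 2, 4, 1, 1]
Each d has probability 1/7, so the pmf of τ is: f(1) = 2/7, f(2) = 2/7, f(4) = 2/7, f(5) = 1/7
Renewal equation for m(n) = E[N_n]: condition on τ_1 = k (if k <= n, one arrival plus a fresh copy on the remaining n−k steps): m(n) = F(n) + Σ_{k<=n} f(k)·m(n−k), where F(n) = P(τ <= n) and m(0) = 0
m(1) = F(1) = 2/7
m(2) = F(2) + f(1)·m(1) = 4/7 + 2/7·2/7 = 32/49
m(3) = F(3) + f(1)·m(2) + f(2)·m(1) = 4/7 + 2/7·32/49 + 2/7·2/7 = 288/343
m(4) = F(4) + f(1)·m(3) + f(2)·m(2) = 6/7 + 2/7·288/343 + 2/7·32/49 = 3082/2401
E[N_4] = m(4) = 3082/2401

3082/2401


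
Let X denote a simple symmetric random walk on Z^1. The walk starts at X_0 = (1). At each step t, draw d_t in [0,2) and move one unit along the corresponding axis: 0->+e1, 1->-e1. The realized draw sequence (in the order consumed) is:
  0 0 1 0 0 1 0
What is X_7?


t=0: X=(1), d=0 → +e1, X_1=(2)
t=1: X=(2), d=0 → +e1, X_2=(3)
t=2: X=(3), d=1 → -e1, X_3=(2)
t=3: X=(2), d=0 → +e1, X_4=(3)
t=4: X=(3), d=0 → +e1, X_5=(4)
t=5: X=(4), d=1 → -e1, X_6=(3)
t=6: X=(3), d=0 → +e1, X_7=(4)

(4)


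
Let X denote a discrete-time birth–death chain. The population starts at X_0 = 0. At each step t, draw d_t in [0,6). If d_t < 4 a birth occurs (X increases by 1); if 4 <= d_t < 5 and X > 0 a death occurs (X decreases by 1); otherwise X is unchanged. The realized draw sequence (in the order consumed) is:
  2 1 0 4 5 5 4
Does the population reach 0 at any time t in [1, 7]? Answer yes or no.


no

t=0: X=0, d=2 → birth, X_1=1
t=1: X=1, d=1 → birth, X_2=2
t=2: X=2, d=0 → birth, X_3=3
t=3: X=3, d=4 → death, X_4=2
t=4: X=2, d=5 → hold, X_5=2
t=5: X=2, d=5 → hold, X_6=2
t=6: X=2, d=4 → death, X_7=1


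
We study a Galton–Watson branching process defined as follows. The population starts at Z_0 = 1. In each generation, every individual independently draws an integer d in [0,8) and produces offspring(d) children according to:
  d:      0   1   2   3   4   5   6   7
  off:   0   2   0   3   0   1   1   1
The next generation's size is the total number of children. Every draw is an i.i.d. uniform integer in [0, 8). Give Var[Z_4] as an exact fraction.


Outcome values over d=0..7: [0, 2, 0, 3, 0, 1, 1, 1]
Σy = 8, Σy² = 16, M = 8
μ = 8/8 = 1,  σ² = 16/8 − (1)² = 1
V_0 = 0, E_0 = 1
V_1 = 1·E_0 + (1)²·V_0 = 1;  E_1 = 1
V_2 = 1·E_1 + (1)²·V_1 = 2;  E_2 = 1
V_3 = 1·E_2 + (1)²·V_2 = 3;  E_3 = 1
V_4 = 1·E_3 + (1)²·V_3 = 4;  E_4 = 1

4


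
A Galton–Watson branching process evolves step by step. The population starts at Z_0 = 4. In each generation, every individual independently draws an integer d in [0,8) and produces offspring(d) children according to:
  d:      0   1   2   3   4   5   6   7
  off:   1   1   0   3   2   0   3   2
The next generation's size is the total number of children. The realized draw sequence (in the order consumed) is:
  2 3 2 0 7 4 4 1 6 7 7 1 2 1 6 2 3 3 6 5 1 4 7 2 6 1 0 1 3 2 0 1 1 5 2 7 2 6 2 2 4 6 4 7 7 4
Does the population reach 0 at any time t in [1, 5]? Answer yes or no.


no

gen 0: Z_0=4, draws=[2, 3, 2, 0], offspring=[0, 3, 0, 1], Z_1=4
gen 1: Z_1=4, draws=[7, 4, 4, 1], offspring=[2, 2, 2, 1], Z_2=7
gen 2: Z_2=7, draws=[6, 7, 7, 1, 2, 1, 6], offspring=[3, 2, 2, 1, 0, 1, 3], Z_3=12
gen 3: Z_3=12, draws=[2, 3, 3, 6, 5, 1, 4, 7, 2, 6, 1, 0], offspring=[0, 3, 3, 3, 0, 1, 2, 2, 0, 3, 1, 1], Z_4=19
gen 4: Z_4=19, draws=[1, 3, 2, 0, 1, 1, 5, 2, 7, 2, 6, 2, 2, 4, 6, 4, 7, 7, 4], offspring=[1, 3, 0, 1, 1, 1, 0, 0, 2, 0, 3, 0, 0, 2, 3, 2, 2, 2, 2], Z_5=25


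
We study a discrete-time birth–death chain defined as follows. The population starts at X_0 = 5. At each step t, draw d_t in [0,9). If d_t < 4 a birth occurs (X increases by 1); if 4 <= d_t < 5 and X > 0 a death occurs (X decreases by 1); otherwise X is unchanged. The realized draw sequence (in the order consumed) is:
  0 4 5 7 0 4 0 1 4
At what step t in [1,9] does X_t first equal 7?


8

t=0: X=5, d=0 → birth, X_1=6
t=1: X=6, d=4 → death, X_2=5
t=2: X=5, d=5 → hold, X_3=5
t=3: X=5, d=7 → hold, X_4=5
t=4: X=5, d=0 → birth, X_5=6
t=5: X=6, d=4 → death, X_6=5
t=6: X=5, d=0 → birth, X_7=6
t=7: X=6, d=1 → birth, X_8=7
t=8: X=7, d=4 → death, X_9=6


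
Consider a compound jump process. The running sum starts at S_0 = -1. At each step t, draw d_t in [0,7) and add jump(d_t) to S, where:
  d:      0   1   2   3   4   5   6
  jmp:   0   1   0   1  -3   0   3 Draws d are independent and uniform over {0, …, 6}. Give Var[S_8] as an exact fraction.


Outcome values over d=0..6: [0, 1, 0, 1, -3, 0, 3]
Σy = 2, Σy² = 20, M = 7
μ = 2/7 = 2/7,  σ² = 20/7 − (2/7)² = 136/49
Independent increments: Var[S_8] = 8·σ² = 8·(136/49) = 1088/49

1088/49


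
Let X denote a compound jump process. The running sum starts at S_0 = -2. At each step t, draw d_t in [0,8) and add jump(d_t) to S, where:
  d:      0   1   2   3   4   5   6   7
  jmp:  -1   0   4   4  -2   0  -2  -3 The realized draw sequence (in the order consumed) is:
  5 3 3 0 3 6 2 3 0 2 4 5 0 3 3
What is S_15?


t=0: S=-2, d=5, jump=0, S_1=-2
t=1: S=-2, d=3, jump=4, S_2=2
t=2: S=2, d=3, jump=4, S_3=6
t=3: S=6, d=0, jump=-1, S_4=5
t=4: S=5, d=3, jump=4, S_5=9
t=5: S=9, d=6, jump=-2, S_6=7
t=6: S=7, d=2, jump=4, S_7=11
t=7: S=11, d=3, jump=4, S_8=15
t=8: S=15, d=0, jump=-1, S_9=14
t=9: S=14, d=2, jump=4, S_10=18
t=10: S=18, d=4, jump=-2, S_11=16
t=11: S=16, d=5, jump=0, S_12=16
t=12: S=16, d=0, jump=-1, S_13=15
t=13: S=15, d=3, jump=4, S_14=19
t=14: S=19, d=3, jump=4, S_15=23

23


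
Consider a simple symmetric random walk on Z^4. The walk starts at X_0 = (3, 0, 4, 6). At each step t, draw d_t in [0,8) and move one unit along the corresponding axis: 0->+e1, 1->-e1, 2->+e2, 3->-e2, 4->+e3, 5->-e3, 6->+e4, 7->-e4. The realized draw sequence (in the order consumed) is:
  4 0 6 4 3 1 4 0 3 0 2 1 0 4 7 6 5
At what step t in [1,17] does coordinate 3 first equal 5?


t=0: X=(3, 0, 4, 6), d=4 → +e3, X_1=(3, 0, 5, 6)
t=1: X=(3, 0, 5, 6), d=0 → +e1, X_2=(4, 0, 5, 6)
t=2: X=(4, 0, 5, 6), d=6 → +e4, X_3=(4, 0, 5, 7)
t=3: X=(4, 0, 5, 7), d=4 → +e3, X_4=(4, 0, 6, 7)
t=4: X=(4, 0, 6, 7), d=3 → -e2, X_5=(4, -1, 6, 7)
t=5: X=(4, -1, 6, 7), d=1 → -e1, X_6=(3, -1, 6, 7)
t=6: X=(3, -1, 6, 7), d=4 → +e3, X_7=(3, -1, 7, 7)
t=7: X=(3, -1, 7, 7), d=0 → +e1, X_8=(4, -1, 7, 7)
t=8: X=(4, -1, 7, 7), d=3 → -e2, X_9=(4, -2, 7, 7)
t=9: X=(4, -2, 7, 7), d=0 → +e1, X_10=(5, -2, 7, 7)
t=10: X=(5, -2, 7, 7), d=2 → +e2, X_11=(5, -1, 7, 7)
t=11: X=(5, -1, 7, 7), d=1 → -e1, X_12=(4, -1, 7, 7)
t=12: X=(4, -1, 7, 7), d=0 → +e1, X_13=(5, -1, 7, 7)
t=13: X=(5, -1, 7, 7), d=4 → +e3, X_14=(5, -1, 8, 7)
t=14: X=(5, -1, 8, 7), d=7 → -e4, X_15=(5, -1, 8, 6)
t=15: X=(5, -1, 8, 6), d=6 → +e4, X_16=(5, -1, 8, 7)
t=16: X=(5, -1, 8, 7), d=5 → -e3, X_17=(5, -1, 7, 7)

1


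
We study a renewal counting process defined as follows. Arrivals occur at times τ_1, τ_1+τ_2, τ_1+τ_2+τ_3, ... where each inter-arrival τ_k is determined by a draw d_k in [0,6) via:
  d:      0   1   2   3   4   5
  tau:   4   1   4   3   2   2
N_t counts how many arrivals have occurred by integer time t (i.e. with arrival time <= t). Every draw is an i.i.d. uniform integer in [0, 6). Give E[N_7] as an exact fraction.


665431/279936

Inter-arrival values over d=0..5: [4, 1, 4, 3, 2, 2]
Each d has probability 1/6, so the pmf of τ is: f(1) = 1/6, f(2) = 1/3, f(3) = 1/6, f(4) = 1/3
Renewal equation for m(n) = E[N_n]: condition on τ_1 = k (if k <= n, one arrival plus a fresh copy on the remaining n−k steps): m(n) = F(n) + Σ_{k<=n} f(k)·m(n−k), where F(n) = P(τ <= n) and m(0) = 0
m(1) = F(1) = 1/6
m(2) = F(2) + f(1)·m(1) = 1/2 + 1/6·1/6 = 19/36
m(3) = F(3) + f(1)·m(2) + f(2)·m(1) = 2/3 + 1/6·19/36 + 1/3·1/6 = 175/216
m(4) = F(4) + f(1)·m(3) + f(2)·m(2) + f(3)·m(1) = 1 + 1/6·175/216 + 1/3·19/36 + 1/6·1/6 = 1735/1296
m(5) = F(5) + f(1)·m(4) + f(2)·m(3) + f(3)·m(2) + f(4)·m(1) = 1 + 1/6·1735/1296 + 1/3·175/216 + 1/6·19/36 + 1/3·1/6 = 12727/7776
m(6) = F(6) + f(1)·m(5) + f(2)·m(4) + f(3)·m(3) + f(4)·m(2) = 1 + 1/6·12727/7776 + 1/3·1735/1296 + 1/6·175/216 + 1/3·19/36 = 94711/46656
m(7) = F(7) + f(1)·m(6) + f(2)·m(5) + f(3)·m(4) + f(4)·m(3) = 1 + 1/6·94711/46656 + 1/3·12727/7776 + 1/6·1735/1296 + 1/3·175/216 = 665431/279936
E[N_7] = m(7) = 665431/279936


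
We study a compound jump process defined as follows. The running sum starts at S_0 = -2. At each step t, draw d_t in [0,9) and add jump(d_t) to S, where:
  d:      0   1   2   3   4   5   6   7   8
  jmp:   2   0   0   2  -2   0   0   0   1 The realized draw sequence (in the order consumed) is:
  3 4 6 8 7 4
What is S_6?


-3

t=0: S=-2, d=3, jump=2, S_1=0
t=1: S=0, d=4, jump=-2, S_2=-2
t=2: S=-2, d=6, jump=0, S_3=-2
t=3: S=-2, d=8, jump=1, S_4=-1
t=4: S=-1, d=7, jump=0, S_5=-1
t=5: S=-1, d=4, jump=-2, S_6=-3


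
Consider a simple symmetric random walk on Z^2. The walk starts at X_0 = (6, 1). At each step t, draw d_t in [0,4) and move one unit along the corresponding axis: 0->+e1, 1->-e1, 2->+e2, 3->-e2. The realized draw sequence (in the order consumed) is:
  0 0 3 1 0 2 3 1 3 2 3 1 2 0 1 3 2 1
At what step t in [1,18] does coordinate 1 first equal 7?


1

t=0: X=(6, 1), d=0 → +e1, X_1=(7, 1)
t=1: X=(7, 1), d=0 → +e1, X_2=(8, 1)
t=2: X=(8, 1), d=3 → -e2, X_3=(8, 0)
t=3: X=(8, 0), d=1 → -e1, X_4=(7, 0)
t=4: X=(7, 0), d=0 → +e1, X_5=(8, 0)
t=5: X=(8, 0), d=2 → +e2, X_6=(8, 1)
t=6: X=(8, 1), d=3 → -e2, X_7=(8, 0)
t=7: X=(8, 0), d=1 → -e1, X_8=(7, 0)
t=8: X=(7, 0), d=3 → -e2, X_9=(7, -1)
t=9: X=(7, -1), d=2 → +e2, X_10=(7, 0)
t=10: X=(7, 0), d=3 → -e2, X_11=(7, -1)
t=11: X=(7, -1), d=1 → -e1, X_12=(6, -1)
t=12: X=(6, -1), d=2 → +e2, X_13=(6, 0)
t=13: X=(6, 0), d=0 → +e1, X_14=(7, 0)
t=14: X=(7, 0), d=1 → -e1, X_15=(6, 0)
t=15: X=(6, 0), d=3 → -e2, X_16=(6, -1)
t=16: X=(6, -1), d=2 → +e2, X_17=(6, 0)
t=17: X=(6, 0), d=1 → -e1, X_18=(5, 0)


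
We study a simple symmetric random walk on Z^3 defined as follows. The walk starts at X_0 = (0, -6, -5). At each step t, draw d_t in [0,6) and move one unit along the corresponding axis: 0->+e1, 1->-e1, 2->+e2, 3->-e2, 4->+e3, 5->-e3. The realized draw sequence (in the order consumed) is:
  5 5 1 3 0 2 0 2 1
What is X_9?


(0, -5, -7)

t=0: X=(0, -6, -5), d=5 → -e3, X_1=(0, -6, -6)
t=1: X=(0, -6, -6), d=5 → -e3, X_2=(0, -6, -7)
t=2: X=(0, -6, -7), d=1 → -e1, X_3=(-1, -6, -7)
t=3: X=(-1, -6, -7), d=3 → -e2, X_4=(-1, -7, -7)
t=4: X=(-1, -7, -7), d=0 → +e1, X_5=(0, -7, -7)
t=5: X=(0, -7, -7), d=2 → +e2, X_6=(0, -6, -7)
t=6: X=(0, -6, -7), d=0 → +e1, X_7=(1, -6, -7)
t=7: X=(1, -6, -7), d=2 → +e2, X_8=(1, -5, -7)
t=8: X=(1, -5, -7), d=1 → -e1, X_9=(0, -5, -7)


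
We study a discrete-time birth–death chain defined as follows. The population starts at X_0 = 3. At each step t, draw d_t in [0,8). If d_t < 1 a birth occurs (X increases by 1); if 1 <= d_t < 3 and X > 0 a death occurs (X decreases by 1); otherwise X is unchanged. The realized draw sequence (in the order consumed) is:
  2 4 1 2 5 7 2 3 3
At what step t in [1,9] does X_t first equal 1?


t=0: X=3, d=2 → death, X_1=2
t=1: X=2, d=4 → hold, X_2=2
t=2: X=2, d=1 → death, X_3=1
t=3: X=1, d=2 → death, X_4=0
t=4: X=0, d=5 → hold, X_5=0
t=5: X=0, d=7 → hold, X_6=0
t=6: X=0, d=2 → hold, X_7=0
t=7: X=0, d=3 → hold, X_8=0
t=8: X=0, d=3 → hold, X_9=0

3


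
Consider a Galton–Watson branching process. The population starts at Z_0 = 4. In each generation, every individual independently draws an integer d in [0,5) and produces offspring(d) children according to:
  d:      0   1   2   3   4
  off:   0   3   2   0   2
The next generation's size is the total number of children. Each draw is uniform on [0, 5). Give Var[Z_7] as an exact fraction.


Outcome values over d=0..4: [0, 3, 2, 0, 2]
Σy = 7, Σy² = 17, M = 5
μ = 7/5 = 7/5,  σ² = 17/5 − (7/5)² = 36/25
V_0 = 0, E_0 = 4
V_1 = 36/25·E_0 + (7/5)²·V_0 = 144/25;  E_1 = 28/5
V_2 = 36/25·E_1 + (7/5)²·V_1 = 12096/625;  E_2 = 196/25
V_3 = 36/25·E_2 + (7/5)²·V_2 = 769104/15625;  E_3 = 1372/125
V_4 = 36/25·E_3 + (7/5)²·V_3 = 43860096/390625;  E_4 = 9604/625
V_5 = 36/25·E_4 + (7/5)²·V_4 = 2365234704/9765625;  E_5 = 67228/3125
V_6 = 36/25·E_5 + (7/5)²·V_5 = 123459650496/244140625;  E_6 = 470596/15625
V_7 = 36/25·E_6 + (7/5)²·V_6 = 6314233124304/6103515625;  E_7 = 3294172/78125

6314233124304/6103515625


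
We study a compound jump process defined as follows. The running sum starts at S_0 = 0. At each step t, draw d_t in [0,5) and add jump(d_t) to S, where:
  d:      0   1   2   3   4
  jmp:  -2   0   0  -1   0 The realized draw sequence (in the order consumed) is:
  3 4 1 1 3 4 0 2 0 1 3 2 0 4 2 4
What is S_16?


t=0: S=0, d=3, jump=-1, S_1=-1
t=1: S=-1, d=4, jump=0, S_2=-1
t=2: S=-1, d=1, jump=0, S_3=-1
t=3: S=-1, d=1, jump=0, S_4=-1
t=4: S=-1, d=3, jump=-1, S_5=-2
t=5: S=-2, d=4, jump=0, S_6=-2
t=6: S=-2, d=0, jump=-2, S_7=-4
t=7: S=-4, d=2, jump=0, S_8=-4
t=8: S=-4, d=0, jump=-2, S_9=-6
t=9: S=-6, d=1, jump=0, S_10=-6
t=10: S=-6, d=3, jump=-1, S_11=-7
t=11: S=-7, d=2, jump=0, S_12=-7
t=12: S=-7, d=0, jump=-2, S_13=-9
t=13: S=-9, d=4, jump=0, S_14=-9
t=14: S=-9, d=2, jump=0, S_15=-9
t=15: S=-9, d=4, jump=0, S_16=-9

-9
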